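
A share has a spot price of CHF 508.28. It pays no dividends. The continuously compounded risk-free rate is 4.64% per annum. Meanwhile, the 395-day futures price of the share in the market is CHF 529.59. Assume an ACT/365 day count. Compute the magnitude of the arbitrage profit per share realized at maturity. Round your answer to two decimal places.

CHF 4.86 per share

Fair futures: F* = S·e^(carry·T), with carry = r = 0.0464
F* = 508.28 · e^(0.0464 × 395/365) = 508.28 · e^0.050214 = 508.28 × 1.051496 = CHF 534.4544
Market CHF 529.59 < fair CHF 534.4544: forward underpriced → reverse cash-and-carry (short spot, go long the forward).
At maturity, profit = |F_mkt − F*| = |529.59 − 534.4544| = CHF 4.86 per share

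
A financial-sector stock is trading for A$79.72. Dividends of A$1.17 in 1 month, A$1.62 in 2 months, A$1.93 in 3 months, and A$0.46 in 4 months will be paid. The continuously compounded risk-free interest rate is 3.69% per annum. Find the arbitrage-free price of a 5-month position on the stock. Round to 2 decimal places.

A$75.73

PV(dividends) I = 1.17·e^(−0.0369·1/12) + 1.62·e^(−0.0369·2/12) + 1.93·e^(−0.0369·3/12) + 0.46·e^(−0.0369·4/12)
I = 1.1664 + 1.6101 + 1.9123 + 0.4544 = 5.1432
F = (S − I)·e^(rT) = (79.72 − 5.1432) · e^(0.0369·5/12)
= 74.5768 · e^0.015375 = 74.5768 × 1.015494 = A$75.73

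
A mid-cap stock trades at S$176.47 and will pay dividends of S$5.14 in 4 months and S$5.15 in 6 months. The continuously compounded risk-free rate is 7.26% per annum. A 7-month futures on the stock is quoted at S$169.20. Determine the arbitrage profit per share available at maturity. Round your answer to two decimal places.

S$4.49 per share

PV(dividends) I = 5.14·e^(−0.0726·4/12) + 5.15·e^(−0.0726·6/12) = 9.9835
Fair futures F* = (S − I)·e^(rT) = (176.47 − 9.9835)·e^0.042350 = 166.4865 × 1.043260 = 173.6887
Market S$169.20 < fair 173.6887: forward underpriced → reverse cash-and-carry (short the stock, invest proceeds at r, pay the dividends, go long the forward).
Profit at T = |F_mkt − F*| = |169.20 − 173.6887| = S$4.49 per share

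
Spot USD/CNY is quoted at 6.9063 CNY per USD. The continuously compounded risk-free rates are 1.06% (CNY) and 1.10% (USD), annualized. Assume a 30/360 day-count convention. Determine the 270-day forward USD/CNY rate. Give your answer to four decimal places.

F = S·e^((r_CNY − r_USD)T) = 6.9063 · e^((0.0106 − 0.0110) × 270/360)
= 6.9063 · e^-0.000300 = 6.9063 × 0.999700
F = 6.9042 CNY per USD

6.9042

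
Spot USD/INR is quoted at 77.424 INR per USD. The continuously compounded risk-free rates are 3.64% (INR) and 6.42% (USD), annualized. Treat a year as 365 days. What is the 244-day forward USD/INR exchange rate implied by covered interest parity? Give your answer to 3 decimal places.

75.998

F = S·e^((r_INR − r_USD)T) = 77.424 · e^((0.0364 − 0.0642) × 244/365)
= 77.424 · e^-0.018584 = 77.424 × 0.981588
F = 75.998 INR per USD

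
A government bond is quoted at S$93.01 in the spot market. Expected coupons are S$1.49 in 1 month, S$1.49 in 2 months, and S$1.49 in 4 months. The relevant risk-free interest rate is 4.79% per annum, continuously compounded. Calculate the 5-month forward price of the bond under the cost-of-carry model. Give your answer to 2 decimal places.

S$90.37

PV(coupons) I = 1.49·e^(−0.0479·1/12) + 1.49·e^(−0.0479·2/12) + 1.49·e^(−0.0479·4/12)
I = 1.4841 + 1.4782 + 1.4664 = 4.4287
F = (S − I)·e^(rT) = (93.01 − 4.4287) · e^(0.0479·5/12)
= 88.5813 · e^0.019958 = 88.5813 × 1.020158 = S$90.37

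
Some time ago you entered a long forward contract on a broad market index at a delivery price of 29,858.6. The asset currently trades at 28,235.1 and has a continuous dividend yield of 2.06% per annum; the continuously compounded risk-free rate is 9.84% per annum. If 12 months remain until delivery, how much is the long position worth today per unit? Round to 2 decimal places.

Current fair forward for the remaining 12 months: F = S·e^((r − q)·T), (r − q) = 0.0984 − 0.0206 = 0.0778
F = 28235.1 · e^(0.0778 × 12/12) = 28235.1 × 1.08090646 = 30519.5020
Value of long forward = (F − K)·e^(−rT) = (30519.5020 − 29858.6) · e^(−0.0984·12/12)
= 660.9020 × 0.90628632 = 598.97

598.97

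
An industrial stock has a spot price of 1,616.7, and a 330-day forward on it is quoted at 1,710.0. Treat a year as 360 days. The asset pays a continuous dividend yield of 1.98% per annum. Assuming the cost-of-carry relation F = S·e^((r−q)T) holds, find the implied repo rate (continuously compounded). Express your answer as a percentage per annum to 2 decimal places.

From F = S·e^((r−q)T): (r − q) = ln(F/S)/T
ln(1710.0/1616.7) = ln(1.057710) = 0.056106
(r − q) = 0.056106 / (330/360) = 0.061207
r = ln(F/S)/T + q = 0.061207 + 0.0198 = 0.081007
r = 8.10%

8.10%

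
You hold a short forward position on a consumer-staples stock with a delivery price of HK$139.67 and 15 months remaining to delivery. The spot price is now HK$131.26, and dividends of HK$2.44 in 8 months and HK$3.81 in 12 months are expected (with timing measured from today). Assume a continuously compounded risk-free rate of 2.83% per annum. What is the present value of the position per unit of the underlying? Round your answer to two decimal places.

PV(remaining dividends) I = 2.44·e^(−0.0283·8/12) + 3.81·e^(−0.0283·12/12) = 6.0981
Current forward F = (S − I)·e^(rT) = (131.26 − 6.0981)·e^(0.0283·15/12) = 125.1619 × 1.036008 = 129.6687
Value (long) = (F − K)·e^(−rT) = (129.6687 − 139.67) × 0.965243 = -9.6537
Short position value = −(long value) = HK$9.65

HK$9.65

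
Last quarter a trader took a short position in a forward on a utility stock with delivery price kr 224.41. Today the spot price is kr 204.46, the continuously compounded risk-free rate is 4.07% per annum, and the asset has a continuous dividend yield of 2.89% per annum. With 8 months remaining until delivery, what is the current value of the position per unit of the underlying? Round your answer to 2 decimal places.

kr 17.84

Current fair forward for the remaining 8 months: F = S·e^((r − q)·T), (r − q) = 0.0407 − 0.0289 = 0.0118
F = 204.46 · e^(0.0118 × 8/12) = 204.46 × 1.007898 = 206.0748
Value of long forward = (F − K)·e^(−rT) = (206.0748 − 224.41) · e^(−0.0407·8/12)
= -18.3352 × 0.973231 = -17.84
Short position value = −(long value) = kr 17.84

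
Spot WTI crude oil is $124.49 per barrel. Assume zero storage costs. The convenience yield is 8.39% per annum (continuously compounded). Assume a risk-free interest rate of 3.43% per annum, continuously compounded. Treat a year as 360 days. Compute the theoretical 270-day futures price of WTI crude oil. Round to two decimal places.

$119.94 per barrel

Net carry = r + u − y = 0.0343 + 0.0000 − 0.0839 = -0.0496
F = S·e^((r+u−y)T) = 124.49 · e^(-0.0496 × 270/360) = 124.49 · e^-0.037200
= 124.49 × 0.963483 = $119.94 per barrel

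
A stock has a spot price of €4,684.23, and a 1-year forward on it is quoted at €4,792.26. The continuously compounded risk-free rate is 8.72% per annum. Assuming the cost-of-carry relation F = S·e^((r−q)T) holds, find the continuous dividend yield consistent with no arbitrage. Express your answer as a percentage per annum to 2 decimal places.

6.44%

From F = S·e^((r−q)T): (r − q) = ln(F/S)/T
ln(4792.26/4684.23) = ln(1.023062) = 0.022800
(r − q) = 0.022800 / (1) = 0.022800
q = r − ln(F/S)/T = 0.0872 − 0.022800 = 0.064400
q = 6.44%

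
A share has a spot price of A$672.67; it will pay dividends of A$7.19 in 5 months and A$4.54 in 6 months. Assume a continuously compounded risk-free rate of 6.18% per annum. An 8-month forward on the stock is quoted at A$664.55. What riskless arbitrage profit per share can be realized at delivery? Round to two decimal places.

A$24.52 per share

PV(dividends) I = 7.19·e^(−0.0618·5/12) + 4.54·e^(−0.0618·6/12) = 11.4091
Fair forward F* = (S − I)·e^(rT) = (672.67 − 11.4091)·e^0.041200 = 661.2609 × 1.042060 = 689.0735
Market A$664.55 < fair 689.0735: forward underpriced → reverse cash-and-carry (short the stock, invest proceeds at r, pay the dividends, go long the forward).
Profit at T = |F_mkt − F*| = |664.55 − 689.0735| = A$24.52 per share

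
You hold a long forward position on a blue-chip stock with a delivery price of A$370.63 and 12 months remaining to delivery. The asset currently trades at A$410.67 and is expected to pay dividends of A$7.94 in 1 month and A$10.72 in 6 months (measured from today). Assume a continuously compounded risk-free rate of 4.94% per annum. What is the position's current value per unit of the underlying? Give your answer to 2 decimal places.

A$39.54

PV(remaining dividends) I = 7.94·e^(−0.0494·1/12) + 10.72·e^(−0.0494·6/12) = 18.3658
Current forward F = (S − I)·e^(rT) = (410.67 − 18.3658)·e^(0.0494·12/12) = 392.3042 × 1.050641 = 412.1709
Value (long) = (F − K)·e^(−rT) = (412.1709 − 370.63) × 0.951800 = 39.5386
Value = A$39.54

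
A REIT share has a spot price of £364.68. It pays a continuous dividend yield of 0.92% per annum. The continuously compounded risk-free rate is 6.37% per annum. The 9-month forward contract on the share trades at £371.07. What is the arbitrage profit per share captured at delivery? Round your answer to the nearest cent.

Fair forward: F* = S·e^(carry·T), with carry = (r − q) = 0.0637 − 0.0092 = 0.0545
F* = 364.68 · e^(0.0545 × 9/12) = 364.68 · e^0.040875 = 364.68 × 1.041722 = £379.8952
Market £371.07 < fair £379.8952: forward underpriced → reverse cash-and-carry (short spot, go long the forward).
At maturity, profit = |F_mkt − F*| = |371.07 − 379.8952| = £8.83 per share

£8.83 per share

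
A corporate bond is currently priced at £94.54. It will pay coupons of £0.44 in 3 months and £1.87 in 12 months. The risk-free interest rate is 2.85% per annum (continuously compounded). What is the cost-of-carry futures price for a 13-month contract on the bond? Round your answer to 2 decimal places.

£95.18

PV(coupons) I = 0.44·e^(−0.0285·3/12) + 1.87·e^(−0.0285·12/12)
I = 0.4369 + 1.8175 = 2.2544
F = (S − I)·e^(rT) = (94.54 − 2.2544) · e^(0.0285·13/12)
= 92.2856 · e^0.030875 = 92.2856 × 1.031357 = £95.18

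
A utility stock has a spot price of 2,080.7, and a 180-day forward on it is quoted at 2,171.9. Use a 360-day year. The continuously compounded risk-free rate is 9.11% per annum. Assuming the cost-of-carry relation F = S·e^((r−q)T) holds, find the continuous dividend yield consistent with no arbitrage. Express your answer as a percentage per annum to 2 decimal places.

0.53%

From F = S·e^((r−q)T): (r − q) = ln(F/S)/T
ln(2171.9/2080.7) = ln(1.043831) = 0.042898
(r − q) = 0.042898 / (180/360) = 0.085796
q = r − ln(F/S)/T = 0.0911 − 0.085796 = 0.005304
q = 0.53%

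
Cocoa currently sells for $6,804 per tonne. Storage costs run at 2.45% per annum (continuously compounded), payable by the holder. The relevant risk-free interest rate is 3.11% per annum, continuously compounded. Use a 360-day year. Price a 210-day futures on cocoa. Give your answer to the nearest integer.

$7,028 per tonne

Net carry = r + u − y = 0.0311 + 0.0245 − 0.0000 = 0.0556
F = S·e^((r+u−y)T) = 6804 · e^(0.0556 × 210/360) = 6804 · e^0.032433
= 6804 × 1.032965 = $7,028 per tonne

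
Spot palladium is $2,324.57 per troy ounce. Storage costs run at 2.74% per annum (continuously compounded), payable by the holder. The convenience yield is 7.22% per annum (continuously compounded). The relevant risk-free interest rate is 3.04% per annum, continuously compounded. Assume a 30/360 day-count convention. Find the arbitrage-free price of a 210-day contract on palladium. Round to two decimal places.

Net carry = r + u − y = 0.0304 + 0.0274 − 0.0722 = -0.0144
F = S·e^((r+u−y)T) = 2324.57 · e^(-0.0144 × 210/360) = 2324.57 · e^-0.00840000
= 2324.57 × 0.99163518 = $2,305.13 per troy ounce

$2,305.13 per troy ounce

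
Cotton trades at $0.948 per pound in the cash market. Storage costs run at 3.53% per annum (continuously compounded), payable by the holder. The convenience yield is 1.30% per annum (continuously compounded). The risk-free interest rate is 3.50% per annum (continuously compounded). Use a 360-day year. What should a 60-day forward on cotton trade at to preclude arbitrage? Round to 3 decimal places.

Net carry = r + u − y = 0.0350 + 0.0353 − 0.0130 = 0.0573
F = S·e^((r+u−y)T) = 0.948 · e^(0.0573 × 60/360) = 0.948 · e^0.009550
= 0.948 × 1.009596 = $0.957 per pound

$0.957 per pound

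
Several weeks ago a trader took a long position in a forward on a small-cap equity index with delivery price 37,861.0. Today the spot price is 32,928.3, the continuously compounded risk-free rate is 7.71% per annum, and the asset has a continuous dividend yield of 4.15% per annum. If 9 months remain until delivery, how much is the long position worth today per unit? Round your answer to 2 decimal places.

-3814.59

Current fair forward for the remaining 9 months: F = S·e^((r − q)·T), (r − q) = 0.0771 − 0.0415 = 0.0356
F = 32928.3 · e^(0.0356 × 9/12) = 32928.3 × 1.02705964 = 33819.3279
Value of long forward = (F − K)·e^(−rT) = (33819.3279 − 37861.0) · e^(−0.0771·9/12)
= -4041.6721 × 0.94381510 = -3814.59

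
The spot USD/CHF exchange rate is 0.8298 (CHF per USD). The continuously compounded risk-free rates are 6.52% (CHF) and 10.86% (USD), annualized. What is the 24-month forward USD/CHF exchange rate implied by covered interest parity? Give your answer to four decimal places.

F = S·e^((r_CHF − r_USD)T) = 0.8298 · e^((0.0652 − 0.1086) × 24/12)
= 0.8298 · e^-0.086800 = 0.8298 × 0.916860
F = 0.7608 CHF per USD

0.7608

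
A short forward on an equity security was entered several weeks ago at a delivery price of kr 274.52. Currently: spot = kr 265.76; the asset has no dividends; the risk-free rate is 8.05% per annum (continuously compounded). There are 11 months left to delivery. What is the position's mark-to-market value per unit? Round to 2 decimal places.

Current fair forward for the remaining 11 months: F = S·e^(r·T), r = 0.0805
F = 265.76 · e^(0.0805 × 11/12) = 265.76 × 1.076582 = 286.1124
Value of long forward = (F − K)·e^(−rT) = (286.1124 − 274.52) · e^(−0.0805·11/12)
= 11.5924 × 0.928865 = 10.77
Short position value = −(long value) = -kr 10.77

-kr 10.77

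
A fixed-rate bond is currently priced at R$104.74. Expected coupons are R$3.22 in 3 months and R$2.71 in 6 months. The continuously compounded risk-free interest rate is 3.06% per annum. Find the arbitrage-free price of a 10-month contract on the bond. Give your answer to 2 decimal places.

PV(coupons) I = 3.22·e^(−0.0306·3/12) + 2.71·e^(−0.0306·6/12)
I = 3.1955 + 2.6689 = 5.8644
F = (S − I)·e^(rT) = (104.74 − 5.8644) · e^(0.0306·10/12)
= 98.8756 · e^0.025500 = 98.8756 × 1.025828 = R$101.43

R$101.43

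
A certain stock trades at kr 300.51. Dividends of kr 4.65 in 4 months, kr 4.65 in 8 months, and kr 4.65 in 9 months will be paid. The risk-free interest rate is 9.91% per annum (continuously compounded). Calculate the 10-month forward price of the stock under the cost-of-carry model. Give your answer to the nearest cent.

kr 312.08

PV(dividends) I = 4.65·e^(−0.0991·4/12) + 4.65·e^(−0.0991·8/12) + 4.65·e^(−0.0991·9/12)
I = 4.4989 + 4.3527 + 4.3169 = 13.1685
F = (S − I)·e^(rT) = (300.51 − 13.1685) · e^(0.0991·10/12)
= 287.3415 · e^0.082583 = 287.3415 × 1.086089 = kr 312.08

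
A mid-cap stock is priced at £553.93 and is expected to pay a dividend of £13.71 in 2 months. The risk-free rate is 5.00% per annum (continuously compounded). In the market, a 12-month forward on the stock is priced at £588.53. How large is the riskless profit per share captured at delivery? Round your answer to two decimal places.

PV(dividends) I = 13.71·e^(−0.0500·2/12) = 13.5962
Fair forward F* = (S − I)·e^(rT) = (553.93 − 13.5962)·e^0.050000 = 540.3338 × 1.051271 = 568.0373
Market £588.53 > fair 568.0373: forward overpriced → cash-and-carry (borrow at r, buy the stock and collect the dividends, short the forward).
Profit at T = |F_mkt − F*| = |588.53 − 568.0373| = £20.49 per share

£20.49 per share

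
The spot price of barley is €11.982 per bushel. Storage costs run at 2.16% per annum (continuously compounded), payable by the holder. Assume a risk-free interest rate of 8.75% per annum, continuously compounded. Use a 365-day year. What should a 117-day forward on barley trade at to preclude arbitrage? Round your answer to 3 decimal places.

Net carry = r + u − y = 0.0875 + 0.0216 − 0.0000 = 0.1091
F = S·e^((r+u−y)T) = 11.982 · e^(0.1091 × 117/365) = 11.982 · e^0.034972
= 11.982 × 1.035591 = €12.408 per bushel

€12.408 per bushel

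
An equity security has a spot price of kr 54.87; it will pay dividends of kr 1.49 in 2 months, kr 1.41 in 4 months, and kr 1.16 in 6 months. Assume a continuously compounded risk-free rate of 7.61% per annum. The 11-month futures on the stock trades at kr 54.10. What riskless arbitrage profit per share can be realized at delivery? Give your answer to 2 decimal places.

PV(dividends) I = 1.49·e^(−0.0761·2/12) + 1.41·e^(−0.0761·4/12) + 1.16·e^(−0.0761·6/12) = 3.9626
Fair futures F* = (S − I)·e^(rT) = (54.87 − 3.9626)·e^0.069758 = 50.9074 × 1.072249 = 54.5854
Market kr 54.10 < fair 54.5854: forward underpriced → reverse cash-and-carry (short the stock, invest proceeds at r, pay the dividends, go long the forward).
Profit at T = |F_mkt − F*| = |54.10 − 54.5854| = kr 0.49 per share

kr 0.49 per share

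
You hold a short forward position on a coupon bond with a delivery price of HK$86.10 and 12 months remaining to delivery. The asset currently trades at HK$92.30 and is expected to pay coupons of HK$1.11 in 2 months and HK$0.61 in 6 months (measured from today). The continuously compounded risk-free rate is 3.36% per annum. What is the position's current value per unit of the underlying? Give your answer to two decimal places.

PV(remaining coupons) I = 1.11·e^(−0.0336·2/12) + 0.61·e^(−0.0336·6/12) = 1.7036
Current forward F = (S − I)·e^(rT) = (92.30 − 1.7036)·e^(0.0336·12/12) = 90.5964 × 1.034171 = 93.6922
Value (long) = (F − K)·e^(−rT) = (93.6922 − 86.10) × 0.966958 = 7.3413
Short position value = −(long value) = -HK$7.34

-HK$7.34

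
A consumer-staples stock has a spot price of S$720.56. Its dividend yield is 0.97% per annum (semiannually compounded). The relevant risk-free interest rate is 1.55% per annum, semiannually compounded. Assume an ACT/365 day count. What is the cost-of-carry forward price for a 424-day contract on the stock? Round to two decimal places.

F = S · (1+r/2)^(2T) / (1+q/2)^(2T)
= 720.56 × 1.018098 / 1.011304 = 720.56 × 1.006718
F = S$725.40

S$725.40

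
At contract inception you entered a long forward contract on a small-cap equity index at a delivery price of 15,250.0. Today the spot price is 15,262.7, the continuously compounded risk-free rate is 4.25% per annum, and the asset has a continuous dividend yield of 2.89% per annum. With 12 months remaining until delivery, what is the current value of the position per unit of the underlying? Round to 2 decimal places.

Current fair forward for the remaining 12 months: F = S·e^((r − q)·T), (r − q) = 0.0425 − 0.0289 = 0.0136
F = 15262.7 · e^(0.0136 × 12/12) = 15262.7 × 1.01369290 = 15471.6906
Value of long forward = (F − K)·e^(−rT) = (15471.6906 − 15250.0) · e^(−0.0425·12/12)
= 221.6906 × 0.95839047 = 212.47

212.47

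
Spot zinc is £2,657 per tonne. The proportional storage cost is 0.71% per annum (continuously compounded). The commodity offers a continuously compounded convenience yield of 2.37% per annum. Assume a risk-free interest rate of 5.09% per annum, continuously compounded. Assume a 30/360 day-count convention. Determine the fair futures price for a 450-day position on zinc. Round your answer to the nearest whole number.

Net carry = r + u − y = 0.0509 + 0.0071 − 0.0237 = 0.0343
F = S·e^((r+u−y)T) = 2657 · e^(0.0343 × 450/360) = 2657 · e^0.042875
= 2657 × 1.043807 = £2,773 per tonne

£2,773 per tonne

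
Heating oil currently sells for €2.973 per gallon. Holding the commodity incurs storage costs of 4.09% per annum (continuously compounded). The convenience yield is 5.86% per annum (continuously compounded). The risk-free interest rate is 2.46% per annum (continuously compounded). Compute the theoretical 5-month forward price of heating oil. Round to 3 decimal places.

€2.982 per gallon

Net carry = r + u − y = 0.0246 + 0.0409 − 0.0586 = 0.0069
F = S·e^((r+u−y)T) = 2.973 · e^(0.0069 × 5/12) = 2.973 · e^0.002875
= 2.973 × 1.002879 = €2.982 per gallon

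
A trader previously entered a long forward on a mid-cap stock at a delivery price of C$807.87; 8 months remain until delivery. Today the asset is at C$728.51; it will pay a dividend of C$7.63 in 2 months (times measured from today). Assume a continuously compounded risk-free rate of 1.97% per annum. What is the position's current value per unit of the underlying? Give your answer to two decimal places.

-C$76.42

PV(remaining dividends) I = 7.63·e^(−0.0197·2/12) = 7.6050
Current forward F = (S − I)·e^(rT) = (728.51 − 7.6050)·e^(0.0197·8/12) = 720.9050 × 1.013220 = 730.4354
Value (long) = (F − K)·e^(−rT) = (730.4354 − 807.87) × 0.986953 = -76.4243
Value = -C$76.42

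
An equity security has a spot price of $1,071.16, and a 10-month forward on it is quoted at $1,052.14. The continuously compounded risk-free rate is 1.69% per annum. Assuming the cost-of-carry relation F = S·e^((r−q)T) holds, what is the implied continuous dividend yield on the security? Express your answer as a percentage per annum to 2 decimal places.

From F = S·e^((r−q)T): (r − q) = ln(F/S)/T
ln(1052.14/1071.16) = ln(0.982244) = -0.017916
(r − q) = -0.017916 / (10/12) = -0.021499
q = r − ln(F/S)/T = 0.0169 + 0.021499 = 0.038399
q = 3.84%

3.84%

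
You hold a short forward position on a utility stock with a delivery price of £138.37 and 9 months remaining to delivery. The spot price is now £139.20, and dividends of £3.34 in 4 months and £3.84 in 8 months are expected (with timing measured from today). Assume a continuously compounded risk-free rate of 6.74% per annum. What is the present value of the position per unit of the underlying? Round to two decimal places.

PV(remaining dividends) I = 3.34·e^(−0.0674·4/12) + 3.84·e^(−0.0674·8/12) = 6.9371
Current forward F = (S − I)·e^(rT) = (139.20 − 6.9371)·e^(0.0674·9/12) = 132.2629 × 1.051849 = 139.1206
Value (long) = (F − K)·e^(−rT) = (139.1206 − 138.37) × 0.950706 = 0.7136
Short position value = −(long value) = -£0.71

-£0.71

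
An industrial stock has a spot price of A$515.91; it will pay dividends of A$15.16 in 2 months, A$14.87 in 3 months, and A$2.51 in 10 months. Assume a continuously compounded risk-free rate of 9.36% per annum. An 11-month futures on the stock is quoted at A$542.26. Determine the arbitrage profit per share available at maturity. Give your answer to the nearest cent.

A$14.75 per share

PV(dividends) I = 15.16·e^(−0.0936·2/12) + 14.87·e^(−0.0936·3/12) + 2.51·e^(−0.0936·10/12) = 31.7731
Fair futures F* = (S − I)·e^(rT) = (515.91 − 31.7731)·e^0.085800 = 484.1369 × 1.089588 = 527.5098
Market A$542.26 > fair 527.5098: forward overpriced → cash-and-carry (borrow at r, buy the stock and collect the dividends, short the forward).
Profit at T = |F_mkt − F*| = |542.26 − 527.5098| = A$14.75 per share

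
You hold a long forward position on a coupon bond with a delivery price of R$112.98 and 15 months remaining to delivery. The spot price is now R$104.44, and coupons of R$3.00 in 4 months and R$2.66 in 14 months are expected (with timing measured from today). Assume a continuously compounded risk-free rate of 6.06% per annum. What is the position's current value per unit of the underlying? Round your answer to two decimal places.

PV(remaining coupons) I = 3.00·e^(−0.0606·4/12) + 2.66·e^(−0.0606·14/12) = 5.4184
Current forward F = (S − I)·e^(rT) = (104.44 − 5.4184)·e^(0.0606·15/12) = 99.0216 × 1.078693 = 106.8139
Value (long) = (F − K)·e^(−rT) = (106.8139 − 112.98) × 0.927048 = -5.7163
Value = -R$5.72

-R$5.72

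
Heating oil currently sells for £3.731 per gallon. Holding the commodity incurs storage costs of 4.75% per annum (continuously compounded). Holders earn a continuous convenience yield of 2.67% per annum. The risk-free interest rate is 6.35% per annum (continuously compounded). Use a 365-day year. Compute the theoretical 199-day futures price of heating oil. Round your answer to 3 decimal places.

Net carry = r + u − y = 0.0635 + 0.0475 − 0.0267 = 0.0843
F = S·e^((r+u−y)T) = 3.731 · e^(0.0843 × 199/365) = 3.731 · e^0.045961
= 3.731 × 1.047034 = £3.906 per gallon

£3.906 per gallon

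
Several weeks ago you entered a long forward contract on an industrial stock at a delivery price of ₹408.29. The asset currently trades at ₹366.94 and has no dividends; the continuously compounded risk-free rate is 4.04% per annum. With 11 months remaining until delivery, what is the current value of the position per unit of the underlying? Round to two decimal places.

-₹26.51

Current fair forward for the remaining 11 months: F = S·e^(r·T), r = 0.0404
F = 366.94 · e^(0.0404 × 11/12) = 366.94 × 1.037728 = 380.7839
Value of long forward = (F − K)·e^(−rT) = (380.7839 − 408.29) · e^(−0.0404·11/12)
= -27.5061 × 0.963644 = -26.51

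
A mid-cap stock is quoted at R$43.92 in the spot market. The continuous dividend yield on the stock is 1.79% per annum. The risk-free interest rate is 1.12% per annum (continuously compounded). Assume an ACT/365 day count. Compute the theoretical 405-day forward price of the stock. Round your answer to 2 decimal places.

R$43.59

F = S·e^((r − q)T) = 43.92 · e^((0.0112 − 0.0179) × 405/365)
= 43.92 · e^-0.007434 = 43.92 × 0.992594
F = R$43.59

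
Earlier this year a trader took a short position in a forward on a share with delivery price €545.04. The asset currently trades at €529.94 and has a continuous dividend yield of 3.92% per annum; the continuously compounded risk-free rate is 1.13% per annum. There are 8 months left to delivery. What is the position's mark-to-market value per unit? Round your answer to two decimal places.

Current fair forward for the remaining 8 months: F = S·e^((r − q)·T), (r − q) = 0.0113 − 0.0392 = -0.0279
F = 529.94 · e^(-0.0279 × 8/12) = 529.94 × 0.981572 = 520.1743
Value of long forward = (F − K)·e^(−rT) = (520.1743 − 545.04) · e^(−0.0113·8/12)
= -24.8657 × 0.992495 = -24.68
Short position value = −(long value) = €24.68

€24.68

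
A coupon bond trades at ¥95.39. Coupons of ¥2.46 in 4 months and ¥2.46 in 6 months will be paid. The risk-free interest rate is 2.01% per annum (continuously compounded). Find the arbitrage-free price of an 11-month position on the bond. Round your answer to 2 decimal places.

PV(coupons) I = 2.46·e^(−0.0201·4/12) + 2.46·e^(−0.0201·6/12)
I = 2.4436 + 2.4354 = 4.8790
F = (S − I)·e^(rT) = (95.39 − 4.8790) · e^(0.0201·11/12)
= 90.5110 · e^0.018425 = 90.5110 × 1.018596 = ¥92.19

¥92.19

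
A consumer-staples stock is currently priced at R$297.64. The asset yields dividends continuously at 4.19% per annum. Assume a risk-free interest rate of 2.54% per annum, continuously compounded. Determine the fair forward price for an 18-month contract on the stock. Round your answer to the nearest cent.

F = S·e^((r − q)T) = 297.64 · e^((0.0254 − 0.0419) × 18/12)
= 297.64 · e^-0.024750 = 297.64 × 0.975554
F = R$290.36

R$290.36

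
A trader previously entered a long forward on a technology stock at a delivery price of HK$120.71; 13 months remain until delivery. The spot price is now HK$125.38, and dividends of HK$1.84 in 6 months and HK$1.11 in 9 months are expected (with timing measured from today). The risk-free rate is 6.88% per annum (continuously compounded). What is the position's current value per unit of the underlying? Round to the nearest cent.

HK$10.51

PV(remaining dividends) I = 1.84·e^(−0.0688·6/12) + 1.11·e^(−0.0688·9/12) = 2.8320
Current forward F = (S − I)·e^(rT) = (125.38 − 2.8320)·e^(0.0688·13/12) = 122.5480 × 1.077381 = 132.0309
Value (long) = (F − K)·e^(−rT) = (132.0309 − 120.71) × 0.928177 = 10.5078
Value = HK$10.51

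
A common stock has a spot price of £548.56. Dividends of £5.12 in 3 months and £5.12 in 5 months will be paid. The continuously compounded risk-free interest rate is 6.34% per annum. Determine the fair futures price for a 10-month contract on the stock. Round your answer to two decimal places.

£567.75

PV(dividends) I = 5.12·e^(−0.0634·3/12) + 5.12·e^(−0.0634·5/12)
I = 5.0395 + 4.9865 = 10.0260
F = (S − I)·e^(rT) = (548.56 − 10.0260) · e^(0.0634·10/12)
= 538.5340 · e^0.052833 = 538.5340 × 1.054254 = £567.75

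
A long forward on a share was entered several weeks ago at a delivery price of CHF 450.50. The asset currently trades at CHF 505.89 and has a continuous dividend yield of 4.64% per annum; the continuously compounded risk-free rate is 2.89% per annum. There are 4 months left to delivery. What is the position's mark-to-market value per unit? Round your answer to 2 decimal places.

Current fair forward for the remaining 4 months: F = S·e^((r − q)·T), (r − q) = 0.0289 − 0.0464 = -0.0175
F = 505.89 · e^(-0.0175 × 4/12) = 505.89 × 0.994184 = 502.9477
Value of long forward = (F − K)·e^(−rT) = (502.9477 − 450.50) · e^(−0.0289·4/12)
= 52.4477 × 0.990413 = 51.94

CHF 51.94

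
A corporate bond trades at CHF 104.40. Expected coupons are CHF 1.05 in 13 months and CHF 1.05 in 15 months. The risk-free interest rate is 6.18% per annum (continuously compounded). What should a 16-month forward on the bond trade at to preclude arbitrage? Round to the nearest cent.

PV(coupons) I = 1.05·e^(−0.0618·13/12) + 1.05·e^(−0.0618·15/12)
I = 0.9820 + 0.9719 = 1.9539
F = (S − I)·e^(rT) = (104.40 − 1.9539) · e^(0.0618·16/12)
= 102.4461 · e^0.082400 = 102.4461 × 1.085890 = CHF 111.25

CHF 111.25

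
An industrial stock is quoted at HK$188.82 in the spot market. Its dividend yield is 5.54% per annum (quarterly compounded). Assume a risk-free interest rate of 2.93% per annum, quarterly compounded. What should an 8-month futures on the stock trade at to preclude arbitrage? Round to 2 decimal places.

F = S · (1+r/4)^(4T) / (1+q/4)^(4T)
= 188.82 × 1.019653 / 1.037361 = 188.82 × 0.982930
F = HK$185.60

HK$185.60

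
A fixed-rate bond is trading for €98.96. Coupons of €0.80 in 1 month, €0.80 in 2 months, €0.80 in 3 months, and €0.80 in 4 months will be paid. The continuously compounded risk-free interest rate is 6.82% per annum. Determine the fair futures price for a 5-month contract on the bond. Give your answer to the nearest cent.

€98.57

PV(coupons) I = 0.80·e^(−0.0682·1/12) + 0.80·e^(−0.0682·2/12) + 0.80·e^(−0.0682·3/12) + 0.80·e^(−0.0682·4/12)
I = 0.7955 + 0.7910 + 0.7865 + 0.7820 = 3.1550
F = (S − I)·e^(rT) = (98.96 − 3.1550) · e^(0.0682·5/12)
= 95.8050 · e^0.028417 = 95.8050 × 1.028825 = €98.57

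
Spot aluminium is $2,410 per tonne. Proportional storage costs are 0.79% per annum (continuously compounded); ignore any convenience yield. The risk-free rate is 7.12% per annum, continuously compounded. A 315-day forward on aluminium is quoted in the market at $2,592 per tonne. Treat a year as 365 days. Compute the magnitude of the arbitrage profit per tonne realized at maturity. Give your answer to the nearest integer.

$12 per tonne

Fair forward: F* = S·e^(carry·T), with carry = (r + u) = 0.0712 + 0.0079 = 0.0791
F* = 2410 · e^(0.0791 × 315/365) = 2410 · e^0.068264 = 2410 × 1.070648 = $2580.2617
Market $2592 > fair $2580.2617: forward overpriced → cash-and-carry (buy spot, short the forward).
At maturity, profit = |F_mkt − F*| = |2592 − 2580.2617| = $12 per tonne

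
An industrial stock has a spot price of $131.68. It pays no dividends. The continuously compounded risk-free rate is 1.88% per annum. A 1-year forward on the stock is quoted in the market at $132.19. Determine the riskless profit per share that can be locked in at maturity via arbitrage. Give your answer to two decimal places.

Fair forward: F* = S·e^(carry·T), with carry = r = 0.0188
F* = 131.68 · e^(0.0188 × 1) = 131.68 · e^0.018800 = 131.68 × 1.018978 = $134.1790
Market $132.19 < fair $134.1790: forward underpriced → reverse cash-and-carry (short spot, go long the forward).
At maturity, profit = |F_mkt − F*| = |132.19 − 134.1790| = $1.99 per share

$1.99 per share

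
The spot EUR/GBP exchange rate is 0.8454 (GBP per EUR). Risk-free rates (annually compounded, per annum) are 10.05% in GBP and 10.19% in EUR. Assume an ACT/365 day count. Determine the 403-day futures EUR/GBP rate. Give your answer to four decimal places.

By covered interest parity, F = S · (1+r_GBP)^T / (1+r_EUR)^T
= 0.8454 × 1.111527 / 1.113088 = 0.8454 × 0.998598
F = 0.8442 GBP per EUR

0.8442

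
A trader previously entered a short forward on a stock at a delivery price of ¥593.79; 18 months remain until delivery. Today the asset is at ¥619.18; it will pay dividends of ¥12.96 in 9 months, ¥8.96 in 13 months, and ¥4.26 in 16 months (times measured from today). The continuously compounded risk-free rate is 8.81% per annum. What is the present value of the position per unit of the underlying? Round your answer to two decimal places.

PV(remaining dividends) I = 12.96·e^(−0.0881·9/12) + 8.96·e^(−0.0881·13/12) + 4.26·e^(−0.0881·16/12) = 24.0636
Current forward F = (S − I)·e^(rT) = (619.18 − 24.0636)·e^(0.0881·18/12) = 595.1164 × 1.141279 = 679.1938
Value (long) = (F − K)·e^(−rT) = (679.1938 − 593.79) × 0.876210 = 74.8317
Short position value = −(long value) = -¥74.83

-¥74.83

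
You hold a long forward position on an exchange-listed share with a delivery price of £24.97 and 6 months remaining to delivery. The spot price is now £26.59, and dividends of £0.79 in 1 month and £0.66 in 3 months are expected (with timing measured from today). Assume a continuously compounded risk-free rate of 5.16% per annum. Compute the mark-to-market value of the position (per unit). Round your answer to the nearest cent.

PV(remaining dividends) I = 0.79·e^(−0.0516·1/12) + 0.66·e^(−0.0516·3/12) = 1.4382
Current forward F = (S − I)·e^(rT) = (26.59 − 1.4382)·e^(0.0516·6/12) = 25.1518 × 1.026136 = 25.8092
Value (long) = (F − K)·e^(−rT) = (25.8092 − 24.97) × 0.974530 = 0.8178
Value = £0.82

£0.82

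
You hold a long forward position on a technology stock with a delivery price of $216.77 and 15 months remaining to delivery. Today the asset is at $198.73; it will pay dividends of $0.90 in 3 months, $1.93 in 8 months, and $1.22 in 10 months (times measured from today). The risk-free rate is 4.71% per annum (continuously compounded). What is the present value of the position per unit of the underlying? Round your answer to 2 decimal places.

PV(remaining dividends) I = 0.90·e^(−0.0471·3/12) + 1.93·e^(−0.0471·8/12) + 1.22·e^(−0.0471·10/12) = 3.9328
Current forward F = (S − I)·e^(rT) = (198.73 − 3.9328)·e^(0.0471·15/12) = 194.7972 × 1.060643 = 206.6103
Value (long) = (F − K)·e^(−rT) = (206.6103 − 216.77) × 0.942825 = -9.5788
Value = -$9.58

-$9.58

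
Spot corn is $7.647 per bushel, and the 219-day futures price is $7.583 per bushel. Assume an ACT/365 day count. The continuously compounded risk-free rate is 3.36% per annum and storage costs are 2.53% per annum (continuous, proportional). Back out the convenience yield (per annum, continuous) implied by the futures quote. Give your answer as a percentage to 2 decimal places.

7.29%

F = S·e^((r+u−y)T) ⇒ (r+u−y) = ln(F/S)/T
ln(7.583/7.647) = -0.008405; /T ⇒ -0.014008
y = r + u − ln(F/S)/T = 0.0336 + 0.0253 + 0.014008 = 0.072908
y = 7.29%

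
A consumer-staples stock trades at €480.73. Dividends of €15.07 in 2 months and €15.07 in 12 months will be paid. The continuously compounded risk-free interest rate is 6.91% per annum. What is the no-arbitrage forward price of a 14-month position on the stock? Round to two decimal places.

PV(dividends) I = 15.07·e^(−0.0691·2/12) + 15.07·e^(−0.0691·12/12)
I = 14.8974 + 14.0638 = 28.9612
F = (S − I)·e^(rT) = (480.73 − 28.9612) · e^(0.0691·14/12)
= 451.7688 · e^0.080617 = 451.7688 × 1.083956 = €489.70

€489.70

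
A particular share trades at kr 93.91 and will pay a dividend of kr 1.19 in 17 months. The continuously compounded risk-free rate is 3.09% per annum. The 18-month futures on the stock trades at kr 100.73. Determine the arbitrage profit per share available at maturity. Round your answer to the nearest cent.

PV(dividends) I = 1.19·e^(−0.0309·17/12) = 1.1390
Fair futures F* = (S − I)·e^(rT) = (93.91 − 1.1390)·e^0.046350 = 92.7710 × 1.047441 = 97.1721
Market kr 100.73 > fair 97.1721: forward overpriced → cash-and-carry (borrow at r, buy the stock and collect the dividends, short the forward).
Profit at T = |F_mkt − F*| = |100.73 − 97.1721| = kr 3.56 per share

kr 3.56 per share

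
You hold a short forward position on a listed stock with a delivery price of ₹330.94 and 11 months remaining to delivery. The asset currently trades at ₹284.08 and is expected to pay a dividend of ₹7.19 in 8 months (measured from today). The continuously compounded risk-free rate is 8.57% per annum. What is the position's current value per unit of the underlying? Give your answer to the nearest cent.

₹28.65

PV(remaining dividends) I = 7.19·e^(−0.0857·8/12) = 6.7907
Current forward F = (S − I)·e^(rT) = (284.08 − 6.7907)·e^(0.0857·11/12) = 277.2893 × 1.081726 = 299.9510
Value (long) = (F − K)·e^(−rT) = (299.9510 − 330.94) × 0.924448 = -28.6477
Short position value = −(long value) = ₹28.65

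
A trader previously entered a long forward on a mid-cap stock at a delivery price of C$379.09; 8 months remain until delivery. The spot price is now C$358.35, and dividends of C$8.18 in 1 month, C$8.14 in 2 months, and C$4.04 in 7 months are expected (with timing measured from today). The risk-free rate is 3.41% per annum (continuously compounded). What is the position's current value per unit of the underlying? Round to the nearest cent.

PV(remaining dividends) I = 8.18·e^(−0.0341·1/12) + 8.14·e^(−0.0341·2/12) + 4.04·e^(−0.0341·7/12) = 20.2111
Current forward F = (S − I)·e^(rT) = (358.35 − 20.2111)·e^(0.0341·8/12) = 338.1389 × 1.022994 = 345.9141
Value (long) = (F − K)·e^(−rT) = (345.9141 − 379.09) × 0.977523 = -32.4302
Value = -C$32.43

-C$32.43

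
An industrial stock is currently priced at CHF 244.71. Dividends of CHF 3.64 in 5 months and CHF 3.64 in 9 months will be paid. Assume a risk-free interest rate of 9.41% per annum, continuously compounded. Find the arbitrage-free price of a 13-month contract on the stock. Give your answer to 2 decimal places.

CHF 263.34

PV(dividends) I = 3.64·e^(−0.0941·5/12) + 3.64·e^(−0.0941·9/12)
I = 3.5000 + 3.3920 = 6.8920
F = (S − I)·e^(rT) = (244.71 − 6.8920) · e^(0.0941·13/12)
= 237.8180 · e^0.101942 = 237.8180 × 1.107319 = CHF 263.34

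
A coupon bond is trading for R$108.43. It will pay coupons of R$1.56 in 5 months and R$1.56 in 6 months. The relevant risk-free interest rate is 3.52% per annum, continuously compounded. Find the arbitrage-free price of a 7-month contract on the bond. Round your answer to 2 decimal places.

R$107.55

PV(coupons) I = 1.56·e^(−0.0352·5/12) + 1.56·e^(−0.0352·6/12)
I = 1.5373 + 1.5328 = 3.0701
F = (S − I)·e^(rT) = (108.43 − 3.0701) · e^(0.0352·7/12)
= 105.3599 · e^0.020533 = 105.3599 × 1.020745 = R$107.55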